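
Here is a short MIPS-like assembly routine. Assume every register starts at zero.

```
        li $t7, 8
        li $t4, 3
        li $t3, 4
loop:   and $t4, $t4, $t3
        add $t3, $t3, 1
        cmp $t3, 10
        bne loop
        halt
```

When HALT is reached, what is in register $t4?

after li $t7, 8: $t7=8
after li $t4, 3: $t4=3
after li $t3, 4: $t3=4
after and $t4, $t4, $t3: $t4=3&4=0
after add $t3, $t3, 1: $t3=4+1=5
cmp $t3, 10  (cmp 5,10)
bne loop: taken
after and $t4, $t4, $t3: $t4=0&5=0
after add $t3, $t3, 1: $t3=5+1=6
cmp $t3, 10  (cmp 6,10)
bne loop: taken
after and $t4, $t4, $t3: $t4=0&6=0
after add $t3, $t3, 1: $t3=6+1=7
cmp $t3, 10  (cmp 7,10)
bne loop: taken
after and $t4, $t4, $t3: $t4=0&7=0
after add $t3, $t3, 1: $t3=7+1=8
cmp $t3, 10  (cmp 8,10)
bne loop: taken
after and $t4, $t4, $t3: $t4=0&8=0
after add $t3, $t3, 1: $t3=8+1=9
cmp $t3, 10  (cmp 9,10)
bne loop: taken
after and $t4, $t4, $t3: $t4=0&9=0
after add $t3, $t3, 1: $t3=9+1=10
cmp $t3, 10  (cmp 10,10)
bne loop: not taken
halt.

0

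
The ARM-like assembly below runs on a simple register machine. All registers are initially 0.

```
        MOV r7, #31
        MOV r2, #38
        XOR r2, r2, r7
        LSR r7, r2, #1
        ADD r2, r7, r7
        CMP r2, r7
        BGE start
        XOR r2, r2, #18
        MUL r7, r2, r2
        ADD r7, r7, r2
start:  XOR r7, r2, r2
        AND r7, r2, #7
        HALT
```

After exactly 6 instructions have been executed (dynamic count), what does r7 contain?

28

after MOV r7, #31: r7=31
after MOV r2, #38: r2=38
after XOR r2, r2, r7: r2=38^31=57
after LSR r7, r2, #1: r7=57>>1=28
after ADD r2, r7, r7: r2=28+28=56
CMP r2, r7  (cmp 56,28)
After step 6: r7 = 28.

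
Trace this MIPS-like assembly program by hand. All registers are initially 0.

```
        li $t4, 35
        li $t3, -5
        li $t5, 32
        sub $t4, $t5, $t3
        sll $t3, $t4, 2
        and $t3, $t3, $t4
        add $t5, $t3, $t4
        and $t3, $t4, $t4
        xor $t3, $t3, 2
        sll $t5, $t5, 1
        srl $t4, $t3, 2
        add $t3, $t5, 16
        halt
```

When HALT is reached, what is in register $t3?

98

after li $t4, 35: $t4=35
after li $t3, -5: $t3=-5
after li $t5, 32: $t5=32
after sub $t4, $t5, $t3: $t4=32-(-5)=37
after sll $t3, $t4, 2: $t3=37<<2=148
after and $t3, $t3, $t4: $t3=148&37=4
after add $t5, $t3, $t4: $t5=4+37=41
after and $t3, $t4, $t4: $t3=37&37=37
after xor $t3, $t3, 2: $t3=37^2=39
after sll $t5, $t5, 1: $t5=41<<1=82
after srl $t4, $t3, 2: $t4=39>>2=9
after add $t3, $t5, 16: $t3=82+16=98
halt.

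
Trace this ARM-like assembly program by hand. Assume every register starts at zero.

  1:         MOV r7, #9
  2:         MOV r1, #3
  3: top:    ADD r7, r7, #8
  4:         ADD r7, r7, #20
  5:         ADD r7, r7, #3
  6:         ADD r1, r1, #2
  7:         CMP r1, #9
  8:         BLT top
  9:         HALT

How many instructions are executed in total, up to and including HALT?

21

r7=9
r1=3
r7=9+8=17
r7=17+20=37
r7=37+3=40
r1=3+2=5
CMP r1, #9  (cmp 5,9)
BLT top: taken
r7=40+8=48
r7=48+20=68
r7=68+3=71
r1=5+2=7
CMP r1, #9  (cmp 7,9)
BLT top: taken
r7=71+8=79
r7=79+20=99
r7=99+3=102
r1=7+2=9
CMP r1, #9  (cmp 9,9)
BLT top: not taken
halt.
Total executed instructions: 21.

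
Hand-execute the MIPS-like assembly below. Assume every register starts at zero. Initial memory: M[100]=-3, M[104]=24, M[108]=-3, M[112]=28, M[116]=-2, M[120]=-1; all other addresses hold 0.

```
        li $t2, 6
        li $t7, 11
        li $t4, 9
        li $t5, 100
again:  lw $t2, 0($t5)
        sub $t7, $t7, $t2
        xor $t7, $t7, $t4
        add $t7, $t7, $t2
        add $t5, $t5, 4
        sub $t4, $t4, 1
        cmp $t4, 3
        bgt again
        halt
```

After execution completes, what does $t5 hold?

124

li $t2, 6 → $t2=6
li $t7, 11 → $t7=11
li $t4, 9 → $t4=9
li $t5, 100 → $t5=100
lw $t2, 0($t5) → $t2=M[100]=-3
sub $t7, $t7, $t2 → $t7=11-(-3)=14
xor $t7, $t7, $t4 → $t7=14^9=7
add $t7, $t7, $t2 → $t7=7+(-3)=4
add $t5, $t5, 4 → $t5=100+4=104
sub $t4, $t4, 1 → $t4=9-1=8
cmp $t4, 3  (cmp 8,3)
bgt again: taken
lw $t2, 0($t5) → $t2=M[104]=24
sub $t7, $t7, $t2 → $t7=4-24=-20
xor $t7, $t7, $t4 → $t7=(-20)^8=-28
add $t7, $t7, $t2 → $t7=(-28)+24=-4
add $t5, $t5, 4 → $t5=104+4=108
sub $t4, $t4, 1 → $t4=8-1=7
cmp $t4, 3  (cmp 7,3)
bgt again: taken
lw $t2, 0($t5) → $t2=M[108]=-3
sub $t7, $t7, $t2 → $t7=(-4)-(-3)=-1
xor $t7, $t7, $t4 → $t7=(-1)^7=-8
add $t7, $t7, $t2 → $t7=(-8)+(-3)=-11
add $t5, $t5, 4 → $t5=108+4=112
sub $t4, $t4, 1 → $t4=7-1=6
cmp $t4, 3  (cmp 6,3)
bgt again: taken
lw $t2, 0($t5) → $t2=M[112]=28
sub $t7, $t7, $t2 → $t7=(-11)-28=-39
xor $t7, $t7, $t4 → $t7=(-39)^6=-33
add $t7, $t7, $t2 → $t7=(-33)+28=-5
add $t5, $t5, 4 → $t5=112+4=116
sub $t4, $t4, 1 → $t4=6-1=5
cmp $t4, 3  (cmp 5,3)
bgt again: taken
lw $t2, 0($t5) → $t2=M[116]=-2
sub $t7, $t7, $t2 → $t7=(-5)-(-2)=-3
xor $t7, $t7, $t4 → $t7=(-3)^5=-8
add $t7, $t7, $t2 → $t7=(-8)+(-2)=-10
add $t5, $t5, 4 → $t5=116+4=120
sub $t4, $t4, 1 → $t4=5-1=4
cmp $t4, 3  (cmp 4,3)
bgt again: taken
lw $t2, 0($t5) → $t2=M[120]=-1
sub $t7, $t7, $t2 → $t7=(-10)-(-1)=-9
xor $t7, $t7, $t4 → $t7=(-9)^4=-13
add $t7, $t7, $t2 → $t7=(-13)+(-1)=-14
add $t5, $t5, 4 → $t5=120+4=124
sub $t4, $t4, 1 → $t4=4-1=3
cmp $t4, 3  (cmp 3,3)
bgt again: not taken
halt.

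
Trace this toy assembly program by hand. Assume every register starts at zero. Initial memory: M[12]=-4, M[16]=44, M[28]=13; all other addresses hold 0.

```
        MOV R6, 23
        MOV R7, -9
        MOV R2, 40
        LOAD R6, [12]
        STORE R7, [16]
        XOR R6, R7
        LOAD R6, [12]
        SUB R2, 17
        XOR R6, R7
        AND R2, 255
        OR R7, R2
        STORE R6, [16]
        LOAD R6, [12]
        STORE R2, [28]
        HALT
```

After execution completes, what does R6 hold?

-4

MOV R6, 23 → R6=23
MOV R7, -9 → R7=-9
MOV R2, 40 → R2=40
LOAD R6, [12] → R6=M[12]=-4
STORE R7, [16] → M[16]=-9
XOR R6, R7 → R6=(-4)^(-9)=11
LOAD R6, [12] → R6=M[12]=-4
SUB R2, 17 → R2=40-17=23
XOR R6, R7 → R6=(-4)^(-9)=11
AND R2, 255 → R2=23&255=23
OR R7, R2 → R7=(-9)|23=-9
STORE R6, [16] → M[16]=11
LOAD R6, [12] → R6=M[12]=-4
STORE R2, [28] → M[28]=23
halt.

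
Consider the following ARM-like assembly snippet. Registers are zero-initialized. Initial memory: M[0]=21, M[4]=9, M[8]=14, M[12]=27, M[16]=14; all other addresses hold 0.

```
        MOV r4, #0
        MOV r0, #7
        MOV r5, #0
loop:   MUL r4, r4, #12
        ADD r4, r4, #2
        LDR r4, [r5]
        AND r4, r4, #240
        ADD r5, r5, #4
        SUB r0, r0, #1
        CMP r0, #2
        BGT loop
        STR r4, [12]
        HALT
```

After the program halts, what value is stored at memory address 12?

after MOV r4, #0: r4=0
after MOV r0, #7: r0=7
after MOV r5, #0: r5=0
after MUL r4, r4, #12: r4=0*12=0
after ADD r4, r4, #2: r4=0+2=2
after LDR r4, [r5]: r4=M[0]=21
after AND r4, r4, #240: r4=21&240=16
after ADD r5, r5, #4: r5=0+4=4
after SUB r0, r0, #1: r0=7-1=6
CMP r0, #2  (cmp 6,2)
BGT loop: taken
after MUL r4, r4, #12: r4=16*12=192
after ADD r4, r4, #2: r4=192+2=194
after LDR r4, [r5]: r4=M[4]=9
after AND r4, r4, #240: r4=9&240=0
after ADD r5, r5, #4: r5=4+4=8
after SUB r0, r0, #1: r0=6-1=5
CMP r0, #2  (cmp 5,2)
BGT loop: taken
after MUL r4, r4, #12: r4=0*12=0
after ADD r4, r4, #2: r4=0+2=2
after LDR r4, [r5]: r4=M[8]=14
after AND r4, r4, #240: r4=14&240=0
after ADD r5, r5, #4: r5=8+4=12
after SUB r0, r0, #1: r0=5-1=4
CMP r0, #2  (cmp 4,2)
BGT loop: taken
after MUL r4, r4, #12: r4=0*12=0
after ADD r4, r4, #2: r4=0+2=2
after LDR r4, [r5]: r4=M[12]=27
after AND r4, r4, #240: r4=27&240=16
after ADD r5, r5, #4: r5=12+4=16
after SUB r0, r0, #1: r0=4-1=3
CMP r0, #2  (cmp 3,2)
BGT loop: taken
after MUL r4, r4, #12: r4=16*12=192
after ADD r4, r4, #2: r4=192+2=194
after LDR r4, [r5]: r4=M[16]=14
after AND r4, r4, #240: r4=14&240=0
after ADD r5, r5, #4: r5=16+4=20
after SUB r0, r0, #1: r0=3-1=2
CMP r0, #2  (cmp 2,2)
BGT loop: not taken
STR r4, [12] → M[12]=0
halt.

0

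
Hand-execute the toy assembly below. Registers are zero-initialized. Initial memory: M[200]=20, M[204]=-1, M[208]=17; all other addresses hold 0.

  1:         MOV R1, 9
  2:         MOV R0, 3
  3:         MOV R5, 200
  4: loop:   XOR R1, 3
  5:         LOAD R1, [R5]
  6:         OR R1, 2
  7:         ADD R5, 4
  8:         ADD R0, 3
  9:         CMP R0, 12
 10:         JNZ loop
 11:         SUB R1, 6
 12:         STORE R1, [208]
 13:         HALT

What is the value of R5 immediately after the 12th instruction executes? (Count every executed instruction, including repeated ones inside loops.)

204

R1=9
R0=3
R5=200
R1=9^3=10
R1=M[200]=20
R1=20|2=22
R5=200+4=204
R0=3+3=6
CMP R0, 12  (cmp 6,12)
JNZ loop: taken
R1=22^3=21
R1=M[204]=-1
After step 12: R5 = 204.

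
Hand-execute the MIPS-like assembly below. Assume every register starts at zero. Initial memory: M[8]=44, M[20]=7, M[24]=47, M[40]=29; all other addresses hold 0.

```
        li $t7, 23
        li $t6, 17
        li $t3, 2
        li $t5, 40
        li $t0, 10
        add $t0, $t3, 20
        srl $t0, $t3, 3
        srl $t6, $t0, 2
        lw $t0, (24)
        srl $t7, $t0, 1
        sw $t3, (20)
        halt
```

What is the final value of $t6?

0

$t7=23
$t6=17
$t3=2
$t5=40
$t0=10
$t0=2+20=22
$t0=2>>3=0
$t6=0>>2=0
$t0=M[24]=47
$t7=47>>1=23
sw $t3, (20) → M[20]=2
halt.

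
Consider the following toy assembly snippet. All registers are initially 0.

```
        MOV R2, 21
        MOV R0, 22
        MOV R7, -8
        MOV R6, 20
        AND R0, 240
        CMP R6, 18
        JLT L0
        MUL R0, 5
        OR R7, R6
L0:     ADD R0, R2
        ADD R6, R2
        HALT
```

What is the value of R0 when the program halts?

MOV R2, 21 → R2=21
MOV R0, 22 → R0=22
MOV R7, -8 → R7=-8
MOV R6, 20 → R6=20
AND R0, 240 → R0=22&240=16
CMP R6, 18  (cmp 20,18)
JLT L0: not taken
MUL R0, 5 → R0=16*5=80
OR R7, R6 → R7=(-8)|20=-4
ADD R0, R2 → R0=80+21=101
ADD R6, R2 → R6=20+21=41
halt.

101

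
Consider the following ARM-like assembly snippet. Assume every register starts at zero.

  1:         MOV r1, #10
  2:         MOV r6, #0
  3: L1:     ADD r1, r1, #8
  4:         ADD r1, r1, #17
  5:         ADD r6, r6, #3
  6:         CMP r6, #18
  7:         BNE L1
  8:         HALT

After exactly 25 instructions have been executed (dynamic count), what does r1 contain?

135

r1=10
r6=0
r1=10+8=18
r1=18+17=35
r6=0+3=3
CMP r6, #18  (cmp 3,18)
BNE L1: taken
r1=35+8=43
r1=43+17=60
r6=3+3=6
CMP r6, #18  (cmp 6,18)
BNE L1: taken
r1=60+8=68
r1=68+17=85
r6=6+3=9
CMP r6, #18  (cmp 9,18)
BNE L1: taken
r1=85+8=93
r1=93+17=110
r6=9+3=12
CMP r6, #18  (cmp 12,18)
BNE L1: taken
r1=110+8=118
r1=118+17=135
r6=12+3=15
After step 25: r1 = 135.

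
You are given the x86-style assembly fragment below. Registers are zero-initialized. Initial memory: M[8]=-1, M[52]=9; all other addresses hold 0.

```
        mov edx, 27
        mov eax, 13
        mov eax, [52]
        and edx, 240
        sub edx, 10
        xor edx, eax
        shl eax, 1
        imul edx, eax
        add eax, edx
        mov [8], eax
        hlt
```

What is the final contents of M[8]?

288

mov edx, 27 → edx=27
mov eax, 13 → eax=13
mov eax, [52] → eax=M[52]=9
and edx, 240 → edx=27&240=16
sub edx, 10 → edx=16-10=6
xor edx, eax → edx=6^9=15
shl eax, 1 → eax=9<<1=18
imul edx, eax → edx=15*18=270
add eax, edx → eax=18+270=288
mov [8], eax → M[8]=288
halt.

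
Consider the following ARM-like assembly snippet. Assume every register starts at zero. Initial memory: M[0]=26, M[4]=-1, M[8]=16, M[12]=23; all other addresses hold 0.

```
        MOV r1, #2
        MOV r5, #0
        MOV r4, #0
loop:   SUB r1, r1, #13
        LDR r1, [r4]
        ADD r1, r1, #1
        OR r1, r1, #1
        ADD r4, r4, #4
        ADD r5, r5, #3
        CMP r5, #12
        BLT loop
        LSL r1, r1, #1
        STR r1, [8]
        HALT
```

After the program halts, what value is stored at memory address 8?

r1=2
r5=0
r4=0
r1=2-13=-11
r1=M[0]=26
r1=26+1=27
r1=27|1=27
r4=0+4=4
r5=0+3=3
CMP r5, #12  (cmp 3,12)
BLT loop: taken
r1=27-13=14
r1=M[4]=-1
r1=(-1)+1=0
r1=0|1=1
r4=4+4=8
r5=3+3=6
CMP r5, #12  (cmp 6,12)
BLT loop: taken
r1=1-13=-12
r1=M[8]=16
r1=16+1=17
r1=17|1=17
r4=8+4=12
r5=6+3=9
CMP r5, #12  (cmp 9,12)
BLT loop: taken
r1=17-13=4
r1=M[12]=23
r1=23+1=24
r1=24|1=25
r4=12+4=16
r5=9+3=12
CMP r5, #12  (cmp 12,12)
BLT loop: not taken
r1=25<<1=50
STR r1, [8] → M[8]=50
halt.

50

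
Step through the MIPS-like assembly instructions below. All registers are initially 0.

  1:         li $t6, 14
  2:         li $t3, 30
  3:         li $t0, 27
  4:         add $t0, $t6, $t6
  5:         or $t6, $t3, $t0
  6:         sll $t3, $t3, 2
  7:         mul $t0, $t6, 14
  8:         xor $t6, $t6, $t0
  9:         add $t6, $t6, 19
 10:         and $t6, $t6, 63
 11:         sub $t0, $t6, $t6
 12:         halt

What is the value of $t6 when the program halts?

li $t6, 14 → $t6=14
li $t3, 30 → $t3=30
li $t0, 27 → $t0=27
add $t0, $t6, $t6 → $t0=14+14=28
or $t6, $t3, $t0 → $t6=30|28=30
sll $t3, $t3, 2 → $t3=30<<2=120
mul $t0, $t6, 14 → $t0=30*14=420
xor $t6, $t6, $t0 → $t6=30^420=442
add $t6, $t6, 19 → $t6=442+19=461
and $t6, $t6, 63 → $t6=461&63=13
sub $t0, $t6, $t6 → $t0=13-13=0
halt.

13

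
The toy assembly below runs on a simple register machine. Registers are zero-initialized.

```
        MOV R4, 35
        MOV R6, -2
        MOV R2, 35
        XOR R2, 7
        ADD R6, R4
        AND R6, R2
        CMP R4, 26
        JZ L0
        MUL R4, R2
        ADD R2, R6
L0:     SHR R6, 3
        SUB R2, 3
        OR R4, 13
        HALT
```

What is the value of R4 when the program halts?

after MOV R4, 35: R4=35
after MOV R6, -2: R6=-2
after MOV R2, 35: R2=35
after XOR R2, 7: R2=35^7=36
after ADD R6, R4: R6=(-2)+35=33
after AND R6, R2: R6=33&36=32
CMP R4, 26  (cmp 35,26)
JZ L0: not taken
after MUL R4, R2: R4=35*36=1260
after ADD R2, R6: R2=36+32=68
after SHR R6, 3: R6=32>>3=4
after SUB R2, 3: R2=68-3=65
after OR R4, 13: R4=1260|13=1261
halt.

1261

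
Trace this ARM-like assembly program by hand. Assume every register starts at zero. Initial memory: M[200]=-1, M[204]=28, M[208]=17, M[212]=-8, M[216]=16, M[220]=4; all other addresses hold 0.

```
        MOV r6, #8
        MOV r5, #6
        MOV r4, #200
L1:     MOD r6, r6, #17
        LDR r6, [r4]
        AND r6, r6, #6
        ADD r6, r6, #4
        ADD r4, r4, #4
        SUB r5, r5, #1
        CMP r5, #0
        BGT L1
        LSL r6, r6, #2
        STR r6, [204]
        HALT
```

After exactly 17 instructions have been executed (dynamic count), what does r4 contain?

after MOV r6, #8: r6=8
after MOV r5, #6: r5=6
after MOV r4, #200: r4=200
after MOD r6, r6, #17: r6=8%17=8
after LDR r6, [r4]: r6=M[200]=-1
after AND r6, r6, #6: r6=(-1)&6=6
after ADD r6, r6, #4: r6=6+4=10
after ADD r4, r4, #4: r4=200+4=204
after SUB r5, r5, #1: r5=6-1=5
CMP r5, #0  (cmp 5,0)
BGT L1: taken
after MOD r6, r6, #17: r6=10%17=10
after LDR r6, [r4]: r6=M[204]=28
after AND r6, r6, #6: r6=28&6=4
after ADD r6, r6, #4: r6=4+4=8
after ADD r4, r4, #4: r4=204+4=208
after SUB r5, r5, #1: r5=5-1=4
After step 17: r4 = 208.

208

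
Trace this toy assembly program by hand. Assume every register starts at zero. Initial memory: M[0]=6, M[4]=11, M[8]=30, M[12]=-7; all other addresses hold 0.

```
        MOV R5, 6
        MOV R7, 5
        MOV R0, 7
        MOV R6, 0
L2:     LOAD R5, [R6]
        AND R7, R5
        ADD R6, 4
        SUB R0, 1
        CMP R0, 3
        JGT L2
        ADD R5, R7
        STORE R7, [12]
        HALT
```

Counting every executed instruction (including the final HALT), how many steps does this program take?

after MOV R5, 6: R5=6
after MOV R7, 5: R7=5
after MOV R0, 7: R0=7
after MOV R6, 0: R6=0
after LOAD R5, [R6]: R5=M[0]=6
after AND R7, R5: R7=5&6=4
after ADD R6, 4: R6=0+4=4
after SUB R0, 1: R0=7-1=6
CMP R0, 3  (cmp 6,3)
JGT L2: taken
after LOAD R5, [R6]: R5=M[4]=11
after AND R7, R5: R7=4&11=0
after ADD R6, 4: R6=4+4=8
after SUB R0, 1: R0=6-1=5
CMP R0, 3  (cmp 5,3)
JGT L2: taken
after LOAD R5, [R6]: R5=M[8]=30
after AND R7, R5: R7=0&30=0
after ADD R6, 4: R6=8+4=12
after SUB R0, 1: R0=5-1=4
CMP R0, 3  (cmp 4,3)
JGT L2: taken
after LOAD R5, [R6]: R5=M[12]=-7
after AND R7, R5: R7=0&(-7)=0
after ADD R6, 4: R6=12+4=16
after SUB R0, 1: R0=4-1=3
CMP R0, 3  (cmp 3,3)
JGT L2: not taken
after ADD R5, R7: R5=(-7)+0=-7
STORE R7, [12] → M[12]=0
halt.
Total executed instructions: 31.

31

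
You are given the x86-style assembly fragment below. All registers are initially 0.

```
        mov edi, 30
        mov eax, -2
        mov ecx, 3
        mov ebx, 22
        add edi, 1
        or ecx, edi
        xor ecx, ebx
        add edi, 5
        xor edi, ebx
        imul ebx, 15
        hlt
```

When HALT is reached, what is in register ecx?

9

edi=30
eax=-2
ecx=3
ebx=22
edi=30+1=31
ecx=3|31=31
ecx=31^22=9
edi=31+5=36
edi=36^22=50
ebx=22*15=330
halt.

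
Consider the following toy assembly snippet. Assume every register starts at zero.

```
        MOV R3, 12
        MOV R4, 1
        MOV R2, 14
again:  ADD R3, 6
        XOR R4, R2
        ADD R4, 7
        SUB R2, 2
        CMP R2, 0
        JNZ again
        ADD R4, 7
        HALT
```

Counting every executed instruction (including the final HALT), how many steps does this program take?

47

MOV R3, 12 → R3=12
MOV R4, 1 → R4=1
MOV R2, 14 → R2=14
ADD R3, 6 → R3=12+6=18
XOR R4, R2 → R4=1^14=15
ADD R4, 7 → R4=15+7=22
SUB R2, 2 → R2=14-2=12
CMP R2, 0  (cmp 12,0)
JNZ again: taken
ADD R3, 6 → R3=18+6=24
XOR R4, R2 → R4=22^12=26
ADD R4, 7 → R4=26+7=33
SUB R2, 2 → R2=12-2=10
CMP R2, 0  (cmp 10,0)
JNZ again: taken
ADD R3, 6 → R3=24+6=30
XOR R4, R2 → R4=33^10=43
ADD R4, 7 → R4=43+7=50
SUB R2, 2 → R2=10-2=8
CMP R2, 0  (cmp 8,0)
JNZ again: taken
ADD R3, 6 → R3=30+6=36
XOR R4, R2 → R4=50^8=58
ADD R4, 7 → R4=58+7=65
SUB R2, 2 → R2=8-2=6
CMP R2, 0  (cmp 6,0)
JNZ again: taken
ADD R3, 6 → R3=36+6=42
XOR R4, R2 → R4=65^6=71
ADD R4, 7 → R4=71+7=78
SUB R2, 2 → R2=6-2=4
CMP R2, 0  (cmp 4,0)
JNZ again: taken
ADD R3, 6 → R3=42+6=48
XOR R4, R2 → R4=78^4=74
ADD R4, 7 → R4=74+7=81
SUB R2, 2 → R2=4-2=2
CMP R2, 0  (cmp 2,0)
JNZ again: taken
ADD R3, 6 → R3=48+6=54
XOR R4, R2 → R4=81^2=83
ADD R4, 7 → R4=83+7=90
SUB R2, 2 → R2=2-2=0
CMP R2, 0  (cmp 0,0)
JNZ again: not taken
ADD R4, 7 → R4=90+7=97
halt.
Total executed instructions: 47.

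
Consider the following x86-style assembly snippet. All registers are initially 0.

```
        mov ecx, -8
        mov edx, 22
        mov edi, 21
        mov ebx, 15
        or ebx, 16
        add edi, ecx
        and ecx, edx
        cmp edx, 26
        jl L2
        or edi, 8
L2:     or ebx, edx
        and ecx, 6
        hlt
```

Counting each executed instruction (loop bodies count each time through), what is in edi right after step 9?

after mov ecx, -8: ecx=-8
after mov edx, 22: edx=22
after mov edi, 21: edi=21
after mov ebx, 15: ebx=15
after or ebx, 16: ebx=15|16=31
after add edi, ecx: edi=21+(-8)=13
after and ecx, edx: ecx=(-8)&22=16
cmp edx, 26  (cmp 22,26)
jl L2: taken
After step 9: edi = 13.

13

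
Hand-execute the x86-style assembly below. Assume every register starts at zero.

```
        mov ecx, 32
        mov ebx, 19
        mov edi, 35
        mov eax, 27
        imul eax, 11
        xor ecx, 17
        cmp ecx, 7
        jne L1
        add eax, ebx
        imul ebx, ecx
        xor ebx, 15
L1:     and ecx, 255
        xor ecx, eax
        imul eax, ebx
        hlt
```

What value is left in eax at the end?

after mov ecx, 32: ecx=32
after mov ebx, 19: ebx=19
after mov edi, 35: edi=35
after mov eax, 27: eax=27
after imul eax, 11: eax=27*11=297
after xor ecx, 17: ecx=32^17=49
cmp ecx, 7  (cmp 49,7)
jne L1: taken
after and ecx, 255: ecx=49&255=49
after xor ecx, eax: ecx=49^297=280
after imul eax, ebx: eax=297*19=5643
halt.

5643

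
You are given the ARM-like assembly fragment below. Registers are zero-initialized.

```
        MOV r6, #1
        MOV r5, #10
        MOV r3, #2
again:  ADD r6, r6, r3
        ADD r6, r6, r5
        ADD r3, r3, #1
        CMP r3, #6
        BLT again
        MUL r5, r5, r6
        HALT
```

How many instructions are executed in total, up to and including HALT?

MOV r6, #1 → r6=1
MOV r5, #10 → r5=10
MOV r3, #2 → r3=2
ADD r6, r6, r3 → r6=1+2=3
ADD r6, r6, r5 → r6=3+10=13
ADD r3, r3, #1 → r3=2+1=3
CMP r3, #6  (cmp 3,6)
BLT again: taken
ADD r6, r6, r3 → r6=13+3=16
ADD r6, r6, r5 → r6=16+10=26
ADD r3, r3, #1 → r3=3+1=4
CMP r3, #6  (cmp 4,6)
BLT again: taken
ADD r6, r6, r3 → r6=26+4=30
ADD r6, r6, r5 → r6=30+10=40
ADD r3, r3, #1 → r3=4+1=5
CMP r3, #6  (cmp 5,6)
BLT again: taken
ADD r6, r6, r3 → r6=40+5=45
ADD r6, r6, r5 → r6=45+10=55
ADD r3, r3, #1 → r3=5+1=6
CMP r3, #6  (cmp 6,6)
BLT again: not taken
MUL r5, r5, r6 → r5=10*55=550
halt.
Total executed instructions: 25.

25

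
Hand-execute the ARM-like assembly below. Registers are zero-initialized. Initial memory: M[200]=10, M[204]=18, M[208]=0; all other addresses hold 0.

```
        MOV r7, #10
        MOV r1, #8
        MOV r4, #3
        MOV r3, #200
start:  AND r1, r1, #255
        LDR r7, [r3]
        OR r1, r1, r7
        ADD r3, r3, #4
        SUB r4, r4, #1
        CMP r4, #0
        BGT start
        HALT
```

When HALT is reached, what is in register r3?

r7=10
r1=8
r4=3
r3=200
r1=8&255=8
r7=M[200]=10
r1=8|10=10
r3=200+4=204
r4=3-1=2
CMP r4, #0  (cmp 2,0)
BGT start: taken
r1=10&255=10
r7=M[204]=18
r1=10|18=26
r3=204+4=208
r4=2-1=1
CMP r4, #0  (cmp 1,0)
BGT start: taken
r1=26&255=26
r7=M[208]=0
r1=26|0=26
r3=208+4=212
r4=1-1=0
CMP r4, #0  (cmp 0,0)
BGT start: not taken
halt.

212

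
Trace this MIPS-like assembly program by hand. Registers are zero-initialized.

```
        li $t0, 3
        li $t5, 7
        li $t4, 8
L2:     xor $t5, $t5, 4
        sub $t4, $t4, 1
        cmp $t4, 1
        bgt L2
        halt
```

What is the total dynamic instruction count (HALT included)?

li $t0, 3 → $t0=3
li $t5, 7 → $t5=7
li $t4, 8 → $t4=8
xor $t5, $t5, 4 → $t5=7^4=3
sub $t4, $t4, 1 → $t4=8-1=7
cmp $t4, 1  (cmp 7,1)
bgt L2: taken
xor $t5, $t5, 4 → $t5=3^4=7
sub $t4, $t4, 1 → $t4=7-1=6
cmp $t4, 1  (cmp 6,1)
bgt L2: taken
xor $t5, $t5, 4 → $t5=7^4=3
sub $t4, $t4, 1 → $t4=6-1=5
cmp $t4, 1  (cmp 5,1)
bgt L2: taken
xor $t5, $t5, 4 → $t5=3^4=7
sub $t4, $t4, 1 → $t4=5-1=4
cmp $t4, 1  (cmp 4,1)
bgt L2: taken
xor $t5, $t5, 4 → $t5=7^4=3
sub $t4, $t4, 1 → $t4=4-1=3
cmp $t4, 1  (cmp 3,1)
bgt L2: taken
xor $t5, $t5, 4 → $t5=3^4=7
sub $t4, $t4, 1 → $t4=3-1=2
cmp $t4, 1  (cmp 2,1)
bgt L2: taken
xor $t5, $t5, 4 → $t5=7^4=3
sub $t4, $t4, 1 → $t4=2-1=1
cmp $t4, 1  (cmp 1,1)
bgt L2: not taken
halt.
Total executed instructions: 32.

32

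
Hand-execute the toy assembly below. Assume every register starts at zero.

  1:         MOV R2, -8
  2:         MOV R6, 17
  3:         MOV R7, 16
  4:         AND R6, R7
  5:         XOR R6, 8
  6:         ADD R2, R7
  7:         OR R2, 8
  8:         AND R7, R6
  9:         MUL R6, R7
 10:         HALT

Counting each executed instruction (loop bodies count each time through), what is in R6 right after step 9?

after MOV R2, -8: R2=-8
after MOV R6, 17: R6=17
after MOV R7, 16: R7=16
after AND R6, R7: R6=17&16=16
after XOR R6, 8: R6=16^8=24
after ADD R2, R7: R2=(-8)+16=8
after OR R2, 8: R2=8|8=8
after AND R7, R6: R7=16&24=16
after MUL R6, R7: R6=24*16=384
After step 9: R6 = 384.

384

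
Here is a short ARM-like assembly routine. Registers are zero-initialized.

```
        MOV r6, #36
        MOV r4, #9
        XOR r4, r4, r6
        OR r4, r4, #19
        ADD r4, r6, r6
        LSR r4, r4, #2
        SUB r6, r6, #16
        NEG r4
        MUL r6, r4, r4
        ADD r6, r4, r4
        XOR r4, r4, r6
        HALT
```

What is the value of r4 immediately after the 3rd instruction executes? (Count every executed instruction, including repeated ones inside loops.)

r6=36
r4=9
r4=9^36=45
After step 3: r4 = 45.

45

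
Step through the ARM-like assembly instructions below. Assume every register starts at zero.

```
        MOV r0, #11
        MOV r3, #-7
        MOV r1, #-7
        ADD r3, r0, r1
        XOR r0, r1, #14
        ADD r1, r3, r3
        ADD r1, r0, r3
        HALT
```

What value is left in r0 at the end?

after MOV r0, #11: r0=11
after MOV r3, #-7: r3=-7
after MOV r1, #-7: r1=-7
after ADD r3, r0, r1: r3=11+(-7)=4
after XOR r0, r1, #14: r0=(-7)^14=-9
after ADD r1, r3, r3: r1=4+4=8
after ADD r1, r0, r3: r1=(-9)+4=-5
halt.

-9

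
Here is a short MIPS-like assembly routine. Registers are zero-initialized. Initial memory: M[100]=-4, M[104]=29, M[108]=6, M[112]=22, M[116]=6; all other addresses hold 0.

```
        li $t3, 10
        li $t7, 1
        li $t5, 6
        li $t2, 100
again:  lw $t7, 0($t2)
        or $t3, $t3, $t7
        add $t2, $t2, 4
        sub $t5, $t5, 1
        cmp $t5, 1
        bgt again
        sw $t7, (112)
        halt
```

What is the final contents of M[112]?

6

after li $t3, 10: $t3=10
after li $t7, 1: $t7=1
after li $t5, 6: $t5=6
after li $t2, 100: $t2=100
after lw $t7, 0($t2): $t7=M[100]=-4
after or $t3, $t3, $t7: $t3=10|(-4)=-2
after add $t2, $t2, 4: $t2=100+4=104
after sub $t5, $t5, 1: $t5=6-1=5
cmp $t5, 1  (cmp 5,1)
bgt again: taken
after lw $t7, 0($t2): $t7=M[104]=29
after or $t3, $t3, $t7: $t3=(-2)|29=-1
after add $t2, $t2, 4: $t2=104+4=108
after sub $t5, $t5, 1: $t5=5-1=4
cmp $t5, 1  (cmp 4,1)
bgt again: taken
after lw $t7, 0($t2): $t7=M[108]=6
after or $t3, $t3, $t7: $t3=(-1)|6=-1
after add $t2, $t2, 4: $t2=108+4=112
after sub $t5, $t5, 1: $t5=4-1=3
cmp $t5, 1  (cmp 3,1)
bgt again: taken
after lw $t7, 0($t2): $t7=M[112]=22
after or $t3, $t3, $t7: $t3=(-1)|22=-1
after add $t2, $t2, 4: $t2=112+4=116
after sub $t5, $t5, 1: $t5=3-1=2
cmp $t5, 1  (cmp 2,1)
bgt again: taken
after lw $t7, 0($t2): $t7=M[116]=6
after or $t3, $t3, $t7: $t3=(-1)|6=-1
after add $t2, $t2, 4: $t2=116+4=120
after sub $t5, $t5, 1: $t5=2-1=1
cmp $t5, 1  (cmp 1,1)
bgt again: not taken
sw $t7, (112) → M[112]=6
halt.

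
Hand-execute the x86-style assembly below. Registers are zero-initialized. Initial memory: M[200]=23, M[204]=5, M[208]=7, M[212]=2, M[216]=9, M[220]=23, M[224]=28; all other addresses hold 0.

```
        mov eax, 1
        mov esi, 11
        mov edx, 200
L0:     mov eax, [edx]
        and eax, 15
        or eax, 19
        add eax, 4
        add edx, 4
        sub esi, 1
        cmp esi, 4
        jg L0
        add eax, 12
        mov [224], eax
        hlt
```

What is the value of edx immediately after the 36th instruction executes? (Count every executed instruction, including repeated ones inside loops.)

eax=1
esi=11
edx=200
eax=M[200]=23
eax=23&15=7
eax=7|19=23
eax=23+4=27
edx=200+4=204
esi=11-1=10
cmp esi, 4  (cmp 10,4)
jg L0: taken
eax=M[204]=5
eax=5&15=5
eax=5|19=23
eax=23+4=27
edx=204+4=208
esi=10-1=9
cmp esi, 4  (cmp 9,4)
jg L0: taken
eax=M[208]=7
eax=7&15=7
eax=7|19=23
eax=23+4=27
edx=208+4=212
esi=9-1=8
cmp esi, 4  (cmp 8,4)
jg L0: taken
eax=M[212]=2
eax=2&15=2
eax=2|19=19
eax=19+4=23
edx=212+4=216
esi=8-1=7
cmp esi, 4  (cmp 7,4)
jg L0: taken
eax=M[216]=9
After step 36: edx = 216.

216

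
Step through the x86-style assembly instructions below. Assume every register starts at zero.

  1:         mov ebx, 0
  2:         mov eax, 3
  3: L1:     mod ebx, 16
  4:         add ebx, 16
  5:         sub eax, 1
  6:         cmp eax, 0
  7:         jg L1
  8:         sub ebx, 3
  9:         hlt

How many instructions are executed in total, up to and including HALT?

after mov ebx, 0: ebx=0
after mov eax, 3: eax=3
after mod ebx, 16: ebx=0%16=0
after add ebx, 16: ebx=0+16=16
after sub eax, 1: eax=3-1=2
cmp eax, 0  (cmp 2,0)
jg L1: taken
after mod ebx, 16: ebx=16%16=0
after add ebx, 16: ebx=0+16=16
after sub eax, 1: eax=2-1=1
cmp eax, 0  (cmp 1,0)
jg L1: taken
after mod ebx, 16: ebx=16%16=0
after add ebx, 16: ebx=0+16=16
after sub eax, 1: eax=1-1=0
cmp eax, 0  (cmp 0,0)
jg L1: not taken
after sub ebx, 3: ebx=16-3=13
halt.
Total executed instructions: 19.

19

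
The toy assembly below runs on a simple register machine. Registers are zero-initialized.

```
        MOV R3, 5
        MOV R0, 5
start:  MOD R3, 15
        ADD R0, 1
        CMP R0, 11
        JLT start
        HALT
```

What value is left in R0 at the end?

MOV R3, 5 → R3=5
MOV R0, 5 → R0=5
MOD R3, 15 → R3=5%15=5
ADD R0, 1 → R0=5+1=6
CMP R0, 11  (cmp 6,11)
JLT start: taken
MOD R3, 15 → R3=5%15=5
ADD R0, 1 → R0=6+1=7
CMP R0, 11  (cmp 7,11)
JLT start: taken
MOD R3, 15 → R3=5%15=5
ADD R0, 1 → R0=7+1=8
CMP R0, 11  (cmp 8,11)
JLT start: taken
MOD R3, 15 → R3=5%15=5
ADD R0, 1 → R0=8+1=9
CMP R0, 11  (cmp 9,11)
JLT start: taken
MOD R3, 15 → R3=5%15=5
ADD R0, 1 → R0=9+1=10
CMP R0, 11  (cmp 10,11)
JLT start: taken
MOD R3, 15 → R3=5%15=5
ADD R0, 1 → R0=10+1=11
CMP R0, 11  (cmp 11,11)
JLT start: not taken
halt.

11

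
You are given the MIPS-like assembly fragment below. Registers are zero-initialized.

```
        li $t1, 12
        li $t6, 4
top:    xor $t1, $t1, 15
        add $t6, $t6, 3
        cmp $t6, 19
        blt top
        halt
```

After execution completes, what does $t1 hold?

$t1=12
$t6=4
$t1=12^15=3
$t6=4+3=7
cmp $t6, 19  (cmp 7,19)
blt top: taken
$t1=3^15=12
$t6=7+3=10
cmp $t6, 19  (cmp 10,19)
blt top: taken
$t1=12^15=3
$t6=10+3=13
cmp $t6, 19  (cmp 13,19)
blt top: taken
$t1=3^15=12
$t6=13+3=16
cmp $t6, 19  (cmp 16,19)
blt top: taken
$t1=12^15=3
$t6=16+3=19
cmp $t6, 19  (cmp 19,19)
blt top: not taken
halt.

3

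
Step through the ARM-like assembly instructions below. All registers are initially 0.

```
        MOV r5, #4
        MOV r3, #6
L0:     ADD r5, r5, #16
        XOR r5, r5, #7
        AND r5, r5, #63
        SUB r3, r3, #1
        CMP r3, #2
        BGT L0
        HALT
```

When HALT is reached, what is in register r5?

after MOV r5, #4: r5=4
after MOV r3, #6: r3=6
after ADD r5, r5, #16: r5=4+16=20
after XOR r5, r5, #7: r5=20^7=19
after AND r5, r5, #63: r5=19&63=19
after SUB r3, r3, #1: r3=6-1=5
CMP r3, #2  (cmp 5,2)
BGT L0: taken
after ADD r5, r5, #16: r5=19+16=35
after XOR r5, r5, #7: r5=35^7=36
after AND r5, r5, #63: r5=36&63=36
after SUB r3, r3, #1: r3=5-1=4
CMP r3, #2  (cmp 4,2)
BGT L0: taken
after ADD r5, r5, #16: r5=36+16=52
after XOR r5, r5, #7: r5=52^7=51
after AND r5, r5, #63: r5=51&63=51
after SUB r3, r3, #1: r3=4-1=3
CMP r3, #2  (cmp 3,2)
BGT L0: taken
after ADD r5, r5, #16: r5=51+16=67
after XOR r5, r5, #7: r5=67^7=68
after AND r5, r5, #63: r5=68&63=4
after SUB r3, r3, #1: r3=3-1=2
CMP r3, #2  (cmp 2,2)
BGT L0: not taken
halt.

4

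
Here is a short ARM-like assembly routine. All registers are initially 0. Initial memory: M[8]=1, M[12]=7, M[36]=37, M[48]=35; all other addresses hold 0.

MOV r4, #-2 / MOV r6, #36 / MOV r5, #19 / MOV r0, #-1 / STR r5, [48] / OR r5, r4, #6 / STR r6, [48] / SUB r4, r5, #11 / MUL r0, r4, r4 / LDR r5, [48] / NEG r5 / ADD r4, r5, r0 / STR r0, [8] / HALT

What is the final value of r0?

169

r4=-2
r6=36
r5=19
r0=-1
STR r5, [48] → M[48]=19
r5=(-2)|6=-2
STR r6, [48] → M[48]=36
r4=(-2)-11=-13
r0=(-13)*(-13)=169
r5=M[48]=36
r5=-(36)=-36
r4=(-36)+169=133
STR r0, [8] → M[8]=169
halt.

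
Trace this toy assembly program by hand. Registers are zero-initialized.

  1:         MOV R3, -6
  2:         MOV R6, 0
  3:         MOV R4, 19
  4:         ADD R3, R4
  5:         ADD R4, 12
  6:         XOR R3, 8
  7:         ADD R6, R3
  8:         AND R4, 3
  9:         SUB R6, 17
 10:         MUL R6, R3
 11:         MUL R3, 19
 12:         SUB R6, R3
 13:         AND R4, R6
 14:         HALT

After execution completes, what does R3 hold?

R3=-6
R6=0
R4=19
R3=(-6)+19=13
R4=19+12=31
R3=13^8=5
R6=0+5=5
R4=31&3=3
R6=5-17=-12
R6=(-12)*5=-60
R3=5*19=95
R6=(-60)-95=-155
R4=3&(-155)=1
halt.

95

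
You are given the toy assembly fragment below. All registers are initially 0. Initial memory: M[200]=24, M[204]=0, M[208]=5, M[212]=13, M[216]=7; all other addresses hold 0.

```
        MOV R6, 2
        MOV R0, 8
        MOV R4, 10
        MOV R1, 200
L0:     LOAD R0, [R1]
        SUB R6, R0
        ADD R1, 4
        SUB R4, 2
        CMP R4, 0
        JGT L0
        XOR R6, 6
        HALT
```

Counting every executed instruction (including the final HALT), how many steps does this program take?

R6=2
R0=8
R4=10
R1=200
R0=M[200]=24
R6=2-24=-22
R1=200+4=204
R4=10-2=8
CMP R4, 0  (cmp 8,0)
JGT L0: taken
R0=M[204]=0
R6=(-22)-0=-22
R1=204+4=208
R4=8-2=6
CMP R4, 0  (cmp 6,0)
JGT L0: taken
R0=M[208]=5
R6=(-22)-5=-27
R1=208+4=212
R4=6-2=4
CMP R4, 0  (cmp 4,0)
JGT L0: taken
R0=M[212]=13
R6=(-27)-13=-40
R1=212+4=216
R4=4-2=2
CMP R4, 0  (cmp 2,0)
JGT L0: taken
R0=M[216]=7
R6=(-40)-7=-47
R1=216+4=220
R4=2-2=0
CMP R4, 0  (cmp 0,0)
JGT L0: not taken
R6=(-47)^6=-41
halt.
Total executed instructions: 36.

36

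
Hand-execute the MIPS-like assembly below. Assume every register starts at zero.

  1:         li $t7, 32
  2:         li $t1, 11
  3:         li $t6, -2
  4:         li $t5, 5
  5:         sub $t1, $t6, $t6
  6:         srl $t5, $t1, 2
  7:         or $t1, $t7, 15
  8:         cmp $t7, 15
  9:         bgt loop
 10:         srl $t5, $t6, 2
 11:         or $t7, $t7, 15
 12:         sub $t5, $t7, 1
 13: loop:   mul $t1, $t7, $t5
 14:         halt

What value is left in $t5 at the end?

after li $t7, 32: $t7=32
after li $t1, 11: $t1=11
after li $t6, -2: $t6=-2
after li $t5, 5: $t5=5
after sub $t1, $t6, $t6: $t1=(-2)-(-2)=0
after srl $t5, $t1, 2: $t5=0>>2=0
after or $t1, $t7, 15: $t1=32|15=47
cmp $t7, 15  (cmp 32,15)
bgt loop: taken
after mul $t1, $t7, $t5: $t1=32*0=0
halt.

0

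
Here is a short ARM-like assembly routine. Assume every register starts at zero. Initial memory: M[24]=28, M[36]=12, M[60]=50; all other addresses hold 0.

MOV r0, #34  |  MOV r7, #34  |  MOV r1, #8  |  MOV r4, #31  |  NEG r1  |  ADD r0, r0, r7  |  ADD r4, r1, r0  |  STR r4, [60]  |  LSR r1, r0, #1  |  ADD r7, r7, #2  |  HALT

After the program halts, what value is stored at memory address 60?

60

r0=34
r7=34
r1=8
r4=31
r1=-(8)=-8
r0=34+34=68
r4=(-8)+68=60
STR r4, [60] → M[60]=60
r1=68>>1=34
r7=34+2=36
halt.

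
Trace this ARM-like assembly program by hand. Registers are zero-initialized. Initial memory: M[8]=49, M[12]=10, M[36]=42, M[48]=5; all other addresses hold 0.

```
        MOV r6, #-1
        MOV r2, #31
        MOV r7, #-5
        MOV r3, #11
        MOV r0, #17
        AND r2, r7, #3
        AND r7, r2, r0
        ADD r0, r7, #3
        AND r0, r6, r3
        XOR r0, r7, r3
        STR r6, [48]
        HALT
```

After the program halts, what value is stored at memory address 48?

-1

r6=-1
r2=31
r7=-5
r3=11
r0=17
r2=(-5)&3=3
r7=3&17=1
r0=1+3=4
r0=(-1)&11=11
r0=1^11=10
STR r6, [48] → M[48]=-1
halt.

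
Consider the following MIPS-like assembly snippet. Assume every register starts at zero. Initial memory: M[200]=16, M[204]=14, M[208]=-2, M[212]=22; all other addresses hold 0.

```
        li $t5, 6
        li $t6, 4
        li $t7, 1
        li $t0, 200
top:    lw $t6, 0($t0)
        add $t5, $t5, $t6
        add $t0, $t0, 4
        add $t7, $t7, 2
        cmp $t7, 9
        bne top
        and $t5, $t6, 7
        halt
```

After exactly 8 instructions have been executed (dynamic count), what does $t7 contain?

3

li $t5, 6 → $t5=6
li $t6, 4 → $t6=4
li $t7, 1 → $t7=1
li $t0, 200 → $t0=200
lw $t6, 0($t0) → $t6=M[200]=16
add $t5, $t5, $t6 → $t5=6+16=22
add $t0, $t0, 4 → $t0=200+4=204
add $t7, $t7, 2 → $t7=1+2=3
After step 8: $t7 = 3.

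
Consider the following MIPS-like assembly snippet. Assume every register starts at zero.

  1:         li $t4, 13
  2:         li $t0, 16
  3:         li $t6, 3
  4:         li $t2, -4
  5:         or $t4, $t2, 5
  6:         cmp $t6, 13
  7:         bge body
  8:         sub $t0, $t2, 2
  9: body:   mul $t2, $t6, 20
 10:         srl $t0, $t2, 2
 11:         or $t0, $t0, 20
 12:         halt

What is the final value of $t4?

after li $t4, 13: $t4=13
after li $t0, 16: $t0=16
after li $t6, 3: $t6=3
after li $t2, -4: $t2=-4
after or $t4, $t2, 5: $t4=(-4)|5=-3
cmp $t6, 13  (cmp 3,13)
bge body: not taken
after sub $t0, $t2, 2: $t0=(-4)-2=-6
after mul $t2, $t6, 20: $t2=3*20=60
after srl $t0, $t2, 2: $t0=60>>2=15
after or $t0, $t0, 20: $t0=15|20=31
halt.

-3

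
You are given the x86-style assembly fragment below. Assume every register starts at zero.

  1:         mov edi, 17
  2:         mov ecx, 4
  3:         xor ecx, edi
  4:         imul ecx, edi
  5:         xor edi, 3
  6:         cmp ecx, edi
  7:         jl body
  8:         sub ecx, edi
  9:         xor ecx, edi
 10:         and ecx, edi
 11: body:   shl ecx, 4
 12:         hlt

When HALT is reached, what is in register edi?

18

after mov edi, 17: edi=17
after mov ecx, 4: ecx=4
after xor ecx, edi: ecx=4^17=21
after imul ecx, edi: ecx=21*17=357
after xor edi, 3: edi=17^3=18
cmp ecx, edi  (cmp 357,18)
jl body: not taken
after sub ecx, edi: ecx=357-18=339
after xor ecx, edi: ecx=339^18=321
after and ecx, edi: ecx=321&18=0
after shl ecx, 4: ecx=0<<4=0
halt.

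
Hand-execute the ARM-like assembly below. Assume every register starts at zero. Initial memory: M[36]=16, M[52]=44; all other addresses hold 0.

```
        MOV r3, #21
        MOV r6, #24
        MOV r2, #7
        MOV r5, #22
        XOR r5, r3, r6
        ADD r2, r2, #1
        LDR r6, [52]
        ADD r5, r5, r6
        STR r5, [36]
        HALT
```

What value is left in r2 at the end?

r3=21
r6=24
r2=7
r5=22
r5=21^24=13
r2=7+1=8
r6=M[52]=44
r5=13+44=57
STR r5, [36] → M[36]=57
halt.

8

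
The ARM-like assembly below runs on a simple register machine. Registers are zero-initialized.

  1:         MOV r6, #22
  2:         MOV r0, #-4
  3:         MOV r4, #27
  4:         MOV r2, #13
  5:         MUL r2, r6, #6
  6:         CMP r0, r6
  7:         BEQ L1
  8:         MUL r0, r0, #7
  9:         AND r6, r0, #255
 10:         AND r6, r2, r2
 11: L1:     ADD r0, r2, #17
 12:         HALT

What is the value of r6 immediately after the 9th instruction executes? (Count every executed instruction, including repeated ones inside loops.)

228

MOV r6, #22 → r6=22
MOV r0, #-4 → r0=-4
MOV r4, #27 → r4=27
MOV r2, #13 → r2=13
MUL r2, r6, #6 → r2=22*6=132
CMP r0, r6  (cmp -4,22)
BEQ L1: not taken
MUL r0, r0, #7 → r0=(-4)*7=-28
AND r6, r0, #255 → r6=(-28)&255=228
After step 9: r6 = 228.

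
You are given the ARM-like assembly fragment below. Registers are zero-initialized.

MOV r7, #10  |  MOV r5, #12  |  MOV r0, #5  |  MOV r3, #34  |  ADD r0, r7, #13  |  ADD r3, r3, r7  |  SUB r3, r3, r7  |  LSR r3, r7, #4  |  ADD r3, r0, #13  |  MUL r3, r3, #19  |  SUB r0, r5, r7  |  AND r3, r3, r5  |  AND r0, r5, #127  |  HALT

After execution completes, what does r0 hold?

after MOV r7, #10: r7=10
after MOV r5, #12: r5=12
after MOV r0, #5: r0=5
after MOV r3, #34: r3=34
after ADD r0, r7, #13: r0=10+13=23
after ADD r3, r3, r7: r3=34+10=44
after SUB r3, r3, r7: r3=44-10=34
after LSR r3, r7, #4: r3=10>>4=0
after ADD r3, r0, #13: r3=23+13=36
after MUL r3, r3, #19: r3=36*19=684
after SUB r0, r5, r7: r0=12-10=2
after AND r3, r3, r5: r3=684&12=12
after AND r0, r5, #127: r0=12&127=12
halt.

12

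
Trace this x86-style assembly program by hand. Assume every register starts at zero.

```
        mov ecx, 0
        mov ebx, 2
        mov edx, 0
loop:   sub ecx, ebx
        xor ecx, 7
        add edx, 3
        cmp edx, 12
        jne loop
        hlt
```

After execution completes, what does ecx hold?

-32

after mov ecx, 0: ecx=0
after mov ebx, 2: ebx=2
after mov edx, 0: edx=0
after sub ecx, ebx: ecx=0-2=-2
after xor ecx, 7: ecx=(-2)^7=-7
after add edx, 3: edx=0+3=3
cmp edx, 12  (cmp 3,12)
jne loop: taken
after sub ecx, ebx: ecx=(-7)-2=-9
after xor ecx, 7: ecx=(-9)^7=-16
after add edx, 3: edx=3+3=6
cmp edx, 12  (cmp 6,12)
jne loop: taken
after sub ecx, ebx: ecx=(-16)-2=-18
after xor ecx, 7: ecx=(-18)^7=-23
after add edx, 3: edx=6+3=9
cmp edx, 12  (cmp 9,12)
jne loop: taken
after sub ecx, ebx: ecx=(-23)-2=-25
after xor ecx, 7: ecx=(-25)^7=-32
after add edx, 3: edx=9+3=12
cmp edx, 12  (cmp 12,12)
jne loop: not taken
halt.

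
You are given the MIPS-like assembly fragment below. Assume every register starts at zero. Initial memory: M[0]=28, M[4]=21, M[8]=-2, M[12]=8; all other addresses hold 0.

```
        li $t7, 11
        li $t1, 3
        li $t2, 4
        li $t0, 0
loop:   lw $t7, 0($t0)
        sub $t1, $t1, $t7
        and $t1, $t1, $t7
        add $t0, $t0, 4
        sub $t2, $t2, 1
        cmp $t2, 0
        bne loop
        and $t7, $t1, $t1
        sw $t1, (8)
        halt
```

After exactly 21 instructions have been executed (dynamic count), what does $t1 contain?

$t7=11
$t1=3
$t2=4
$t0=0
$t7=M[0]=28
$t1=3-28=-25
$t1=(-25)&28=4
$t0=0+4=4
$t2=4-1=3
cmp $t2, 0  (cmp 3,0)
bne loop: taken
$t7=M[4]=21
$t1=4-21=-17
$t1=(-17)&21=5
$t0=4+4=8
$t2=3-1=2
cmp $t2, 0  (cmp 2,0)
bne loop: taken
$t7=M[8]=-2
$t1=5-(-2)=7
$t1=7&(-2)=6
After step 21: $t1 = 6.

6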